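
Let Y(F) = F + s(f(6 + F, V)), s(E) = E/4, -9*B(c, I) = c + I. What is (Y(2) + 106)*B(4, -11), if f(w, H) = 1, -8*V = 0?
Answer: 3031/36 ≈ 84.194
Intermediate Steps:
V = 0 (V = -1/8*0 = 0)
B(c, I) = -I/9 - c/9 (B(c, I) = -(c + I)/9 = -(I + c)/9 = -I/9 - c/9)
s(E) = E/4 (s(E) = E*(1/4) = E/4)
Y(F) = 1/4 + F (Y(F) = F + (1/4)*1 = F + 1/4 = 1/4 + F)
(Y(2) + 106)*B(4, -11) = ((1/4 + 2) + 106)*(-1/9*(-11) - 1/9*4) = (9/4 + 106)*(11/9 - 4/9) = (433/4)*(7/9) = 3031/36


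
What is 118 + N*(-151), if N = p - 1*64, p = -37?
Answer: 15369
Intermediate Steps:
N = -101 (N = -37 - 1*64 = -37 - 64 = -101)
118 + N*(-151) = 118 - 101*(-151) = 118 + 15251 = 15369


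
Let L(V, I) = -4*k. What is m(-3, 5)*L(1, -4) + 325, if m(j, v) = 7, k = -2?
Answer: 381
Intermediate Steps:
L(V, I) = 8 (L(V, I) = -4*(-2) = 8)
m(-3, 5)*L(1, -4) + 325 = 7*8 + 325 = 56 + 325 = 381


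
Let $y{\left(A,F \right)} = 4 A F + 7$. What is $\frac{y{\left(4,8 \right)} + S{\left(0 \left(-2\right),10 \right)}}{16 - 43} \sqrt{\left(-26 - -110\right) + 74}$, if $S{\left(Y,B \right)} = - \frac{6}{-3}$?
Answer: $- \frac{137 \sqrt{158}}{27} \approx -63.78$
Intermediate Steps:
$y{\left(A,F \right)} = 7 + 4 A F$ ($y{\left(A,F \right)} = 4 A F + 7 = 7 + 4 A F$)
$S{\left(Y,B \right)} = 2$ ($S{\left(Y,B \right)} = \left(-6\right) \left(- \frac{1}{3}\right) = 2$)
$\frac{y{\left(4,8 \right)} + S{\left(0 \left(-2\right),10 \right)}}{16 - 43} \sqrt{\left(-26 - -110\right) + 74} = \frac{\left(7 + 4 \cdot 4 \cdot 8\right) + 2}{16 - 43} \sqrt{\left(-26 - -110\right) + 74} = \frac{\left(7 + 128\right) + 2}{-27} \sqrt{\left(-26 + 110\right) + 74} = \left(135 + 2\right) \left(- \frac{1}{27}\right) \sqrt{84 + 74} = 137 \left(- \frac{1}{27}\right) \sqrt{158} = - \frac{137 \sqrt{158}}{27}$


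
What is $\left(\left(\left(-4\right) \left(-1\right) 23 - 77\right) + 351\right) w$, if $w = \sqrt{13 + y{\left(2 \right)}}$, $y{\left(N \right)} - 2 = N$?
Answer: $366 \sqrt{17} \approx 1509.1$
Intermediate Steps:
$y{\left(N \right)} = 2 + N$
$w = \sqrt{17}$ ($w = \sqrt{13 + \left(2 + 2\right)} = \sqrt{13 + 4} = \sqrt{17} \approx 4.1231$)
$\left(\left(\left(-4\right) \left(-1\right) 23 - 77\right) + 351\right) w = \left(\left(\left(-4\right) \left(-1\right) 23 - 77\right) + 351\right) \sqrt{17} = \left(\left(4 \cdot 23 - 77\right) + 351\right) \sqrt{17} = \left(\left(92 - 77\right) + 351\right) \sqrt{17} = \left(15 + 351\right) \sqrt{17} = 366 \sqrt{17}$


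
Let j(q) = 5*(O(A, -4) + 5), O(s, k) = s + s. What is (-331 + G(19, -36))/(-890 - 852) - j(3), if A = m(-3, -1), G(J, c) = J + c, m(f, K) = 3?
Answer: -47731/871 ≈ -54.800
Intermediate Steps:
A = 3
O(s, k) = 2*s
j(q) = 55 (j(q) = 5*(2*3 + 5) = 5*(6 + 5) = 5*11 = 55)
(-331 + G(19, -36))/(-890 - 852) - j(3) = (-331 + (19 - 36))/(-890 - 852) - 1*55 = (-331 - 17)/(-1742) - 55 = -348*(-1/1742) - 55 = 174/871 - 55 = -47731/871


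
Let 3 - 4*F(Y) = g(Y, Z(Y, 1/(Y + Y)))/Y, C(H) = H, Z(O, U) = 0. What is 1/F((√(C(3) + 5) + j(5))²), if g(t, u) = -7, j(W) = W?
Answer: 1098/1009 + 140*√2/1009 ≈ 1.2844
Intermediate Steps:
F(Y) = ¾ + 7/(4*Y) (F(Y) = ¾ - (-7)/(4*Y) = ¾ + 7/(4*Y))
1/F((√(C(3) + 5) + j(5))²) = 1/((7 + 3*(√(3 + 5) + 5)²)/(4*((√(3 + 5) + 5)²))) = 1/((7 + 3*(√8 + 5)²)/(4*((√8 + 5)²))) = 1/((7 + 3*(2*√2 + 5)²)/(4*((2*√2 + 5)²))) = 1/((7 + 3*(5 + 2*√2)²)/(4*((5 + 2*√2)²))) = 1/((7 + 3*(5 + 2*√2)²)/(4*(5 + 2*√2)²)) = 4*(5 + 2*√2)²/(7 + 3*(5 + 2*√2)²)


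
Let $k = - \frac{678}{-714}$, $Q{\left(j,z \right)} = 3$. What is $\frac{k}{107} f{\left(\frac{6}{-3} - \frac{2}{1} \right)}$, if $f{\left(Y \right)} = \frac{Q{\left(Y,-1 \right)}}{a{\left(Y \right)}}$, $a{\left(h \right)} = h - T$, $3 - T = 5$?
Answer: $- \frac{339}{25466} \approx -0.013312$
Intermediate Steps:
$T = -2$ ($T = 3 - 5 = -2$)
$a{\left(h \right)} = 2 + h$ ($a{\left(h \right)} = h - -2 = h + 2 = 2 + h$)
$k = \frac{113}{119}$ ($k = \left(-678\right) \left(- \frac{1}{714}\right) = \frac{113}{119} \approx 0.94958$)
$f{\left(Y \right)} = \frac{3}{2 + Y}$
$\frac{k}{107} f{\left(\frac{6}{-3} - \frac{2}{1} \right)} = \frac{113}{119 \cdot 107} \frac{3}{2 + \left(\frac{6}{-3} - \frac{2}{1}\right)} = \frac{113}{119} \cdot \frac{1}{107} \frac{3}{2 + \left(6 \left(- \frac{1}{3}\right) - 2\right)} = \frac{113 \frac{3}{2 - 4}}{12733} = \frac{113 \frac{3}{-2}}{12733} = \frac{113 \cdot 3 \left(- \frac{1}{2}\right)}{12733} = \frac{113}{12733} \left(- \frac{3}{2}\right) = - \frac{339}{25466}$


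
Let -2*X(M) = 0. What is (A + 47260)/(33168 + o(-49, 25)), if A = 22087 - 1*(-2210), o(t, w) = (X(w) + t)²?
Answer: 71557/35569 ≈ 2.0118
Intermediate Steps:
X(M) = 0 (X(M) = -½*0 = 0)
o(t, w) = t² (o(t, w) = (0 + t)² = t²)
A = 24297 (A = 22087 + 2210 = 24297)
(A + 47260)/(33168 + o(-49, 25)) = (24297 + 47260)/(33168 + (-49)²) = 71557/(33168 + 2401) = 71557/35569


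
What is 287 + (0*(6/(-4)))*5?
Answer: 287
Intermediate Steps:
287 + (0*(6/(-4)))*5 = 287 + (0*(6*(-¼)))*5 = 287 + (0*(-3/2))*5 = 287 + 0*5 = 287 + 0 = 287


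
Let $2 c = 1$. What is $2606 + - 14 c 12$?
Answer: $2522$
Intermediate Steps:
$c = \frac{1}{2}$ ($c = \frac{1}{2} \cdot 1 = \frac{1}{2} \approx 0.5$)
$2606 + - 14 c 12 = 2606 + \left(-14\right) \frac{1}{2} \cdot 12 = 2606 - 84 = 2522$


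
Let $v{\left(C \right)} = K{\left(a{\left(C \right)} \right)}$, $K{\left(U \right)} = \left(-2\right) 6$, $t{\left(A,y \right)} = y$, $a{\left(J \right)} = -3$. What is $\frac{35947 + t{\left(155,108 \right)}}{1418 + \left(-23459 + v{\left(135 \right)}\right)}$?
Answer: $- \frac{36055}{22053} \approx -1.6349$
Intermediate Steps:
$K{\left(U \right)} = -12$
$v{\left(C \right)} = -12$
$\frac{35947 + t{\left(155,108 \right)}}{1418 + \left(-23459 + v{\left(135 \right)}\right)} = \frac{35947 + 108}{1418 - 23471} = \frac{36055}{1418 - 23471} = \frac{36055}{-22053} = 36055 \left(- \frac{1}{22053}\right) = - \frac{36055}{22053}$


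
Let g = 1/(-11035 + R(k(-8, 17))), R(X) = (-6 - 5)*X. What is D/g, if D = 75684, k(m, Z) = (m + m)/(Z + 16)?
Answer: -834769292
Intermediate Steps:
k(m, Z) = 2*m/(16 + Z) (k(m, Z) = (2*m)/(16 + Z) = 2*m/(16 + Z))
R(X) = -11*X
g = -3/33089 (g = 1/(-11035 - 22*(-8)/(16 + 17)) = 1/(-11035 - 22*(-8)/33) = 1/(-11035 - 11*(-16/33)) = 1/(-11035 + 16/3) = 1/(-33089/3) = -3/33089 ≈ -9.0665e-5)
D/g = 75684/(-3/33089) = 75684*(-33089/3) = -834769292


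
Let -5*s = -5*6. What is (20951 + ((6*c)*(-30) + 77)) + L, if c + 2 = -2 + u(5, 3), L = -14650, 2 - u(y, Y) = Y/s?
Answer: 6828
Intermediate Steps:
s = 6 (s = -(-1)*6 = -⅕*(-30) = 6)
u(y, Y) = 2 - Y/6
c = -5/2 (c = -2 + (-2 + (2 - ⅙*3)) = -2 + (-2 + (2 - ½)) = -2 + (-2 + 3/2) = -2 - ½ = -5/2 ≈ -2.5000)
(20951 + ((6*c)*(-30) + 77)) + L = (20951 + ((6*(-5/2))*(-30) + 77)) - 14650 = (20951 + (-15*(-30) + 77)) - 14650 = (20951 + (450 + 77)) - 14650 = (20951 + 527) - 14650 = 21478 - 14650 = 6828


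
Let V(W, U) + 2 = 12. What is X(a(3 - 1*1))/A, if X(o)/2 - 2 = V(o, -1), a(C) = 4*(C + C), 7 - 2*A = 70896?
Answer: -48/70889 ≈ -0.00067712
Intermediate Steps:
V(W, U) = 10 (V(W, U) = -2 + 12 = 10)
A = -70889/2 (A = 7/2 - 1/2*70896 = 7/2 - 35448 = -70889/2 ≈ -35445.)
a(C) = 8*C (a(C) = 4*(2*C) = 8*C)
X(o) = 24 (X(o) = 4 + 2*10 = 4 + 20 = 24)
X(a(3 - 1*1))/A = 24/(-70889/2) = 24*(-2/70889) = -48/70889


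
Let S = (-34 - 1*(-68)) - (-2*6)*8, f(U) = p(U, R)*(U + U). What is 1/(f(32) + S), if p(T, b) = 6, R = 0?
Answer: 1/514 ≈ 0.0019455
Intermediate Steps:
f(U) = 12*U (f(U) = 6*(U + U) = 6*(2*U) = 12*U)
S = 130 (S = (-34 + 68) - (-12)*8 = 34 - 1*(-96) = 34 + 96 = 130)
1/(f(32) + S) = 1/(12*32 + 130) = 1/(384 + 130) = 1/514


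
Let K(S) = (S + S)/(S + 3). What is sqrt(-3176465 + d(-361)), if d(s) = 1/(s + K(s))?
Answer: I*sqrt(36332165290522)/3382 ≈ 1782.3*I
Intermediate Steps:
K(S) = 2*S/(3 + S) (K(S) = (2*S)/(3 + S) = 2*S/(3 + S))
d(s) = 1/(s + 2*s/(3 + s))
sqrt(-3176465 + d(-361)) = sqrt(-3176465 + (3 - 361)/((-361)*(5 - 361))) = sqrt(-3176465 - 1/361*(-358)/(-356)) = sqrt(-3176465 - 1/361*(-1/356)*(-358)) = sqrt(-3176465 - 179/64258) = sqrt(-204113288149/64258) = I*sqrt(36332165290522)/3382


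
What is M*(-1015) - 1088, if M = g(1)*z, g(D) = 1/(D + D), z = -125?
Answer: 124699/2 ≈ 62350.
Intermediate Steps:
g(D) = 1/(2*D)
M = -125/2 (M = ((1/2)/1)*(-125) = ((1/2)*1)*(-125) = (1/2)*(-125) = -125/2 ≈ -62.500)
M*(-1015) - 1088 = -125/2*(-1015) - 1088 = 126875/2 - 1088 = 124699/2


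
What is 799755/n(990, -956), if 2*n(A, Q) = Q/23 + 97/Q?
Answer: -11723341960/305389 ≈ -38388.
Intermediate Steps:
n(A, Q) = Q/46 + 97/(2*Q) (n(A, Q) = (Q/23 + 97/Q)/2 = (97/Q + Q/23)/2 = Q/46 + 97/(2*Q))
799755/n(990, -956) = 799755/(((1/46)*(2231 + (-956)**2)/(-956))) = 799755/(((1/46)*(-1/956)*(2231 + 913936))) = 799755/(((1/46)*(-1/956)*916167)) = 799755/(-916167/43976) = 799755*(-43976/916167) = -11723341960/305389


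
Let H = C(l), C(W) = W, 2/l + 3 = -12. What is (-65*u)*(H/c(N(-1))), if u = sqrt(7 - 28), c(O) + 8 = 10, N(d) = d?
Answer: 13*I*sqrt(21)/3 ≈ 19.858*I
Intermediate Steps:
l = -2/15 (l = 2/(-3 - 12) = 2/(-15) = 2*(-1/15) = -2/15 ≈ -0.13333)
c(O) = 2 (c(O) = -8 + 10 = 2)
H = -2/15 ≈ -0.13333
u = I*sqrt(21) (u = sqrt(-21) = I*sqrt(21) ≈ 4.5826*I)
(-65*u)*(H/c(N(-1))) = (-65*I*sqrt(21))*(-2/15/2) = (-65*I*sqrt(21))*(-2/15*1/2) = -65*I*sqrt(21)*(-1/15) = 13*I*sqrt(21)/3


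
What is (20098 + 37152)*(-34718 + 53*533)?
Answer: -370350250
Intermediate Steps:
(20098 + 37152)*(-34718 + 53*533) = 57250*(-34718 + 28249) = 57250*(-6469) = -370350250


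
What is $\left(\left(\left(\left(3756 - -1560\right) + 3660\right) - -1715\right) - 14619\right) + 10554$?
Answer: $6626$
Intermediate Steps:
$\left(\left(\left(\left(3756 - -1560\right) + 3660\right) - -1715\right) - 14619\right) + 10554 = \left(\left(\left(\left(3756 + \left(-160 + 1720\right)\right) + 3660\right) + 1715\right) - 14619\right) + 10554 = \left(\left(\left(\left(3756 + 1560\right) + 3660\right) + 1715\right) - 14619\right) + 10554 = \left(\left(\left(5316 + 3660\right) + 1715\right) - 14619\right) + 10554 = \left(\left(8976 + 1715\right) - 14619\right) + 10554 = \left(10691 - 14619\right) + 10554 = -3928 + 10554 = 6626$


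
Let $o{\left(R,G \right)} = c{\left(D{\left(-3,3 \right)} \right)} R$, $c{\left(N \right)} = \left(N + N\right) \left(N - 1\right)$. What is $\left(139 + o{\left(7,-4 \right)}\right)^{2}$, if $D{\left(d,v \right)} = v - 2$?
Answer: $19321$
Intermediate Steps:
$D{\left(d,v \right)} = -2 + v$
$c{\left(N \right)} = 2 N \left(-1 + N\right)$
$o{\left(R,G \right)} = 0$ ($o{\left(R,G \right)} = 2 \left(-2 + 3\right) \left(-1 + \left(-2 + 3\right)\right) R = 2 \cdot 1 \left(-1 + 1\right) R = 2 \cdot 1 \cdot 0 R = 0 R = 0$)
$\left(139 + o{\left(7,-4 \right)}\right)^{2} = \left(139 + 0\right)^{2} = 139^{2} = 19321$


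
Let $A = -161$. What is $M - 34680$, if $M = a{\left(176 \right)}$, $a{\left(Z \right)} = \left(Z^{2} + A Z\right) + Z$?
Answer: $-31864$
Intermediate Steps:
$a{\left(Z \right)} = Z^{2} - 160 Z$ ($a{\left(Z \right)} = \left(Z^{2} - 161 Z\right) + Z = Z^{2} - 160 Z$)
$M = 2816$ ($M = 176 \left(-160 + 176\right) = 176 \cdot 16 = 2816$)
$M - 34680 = 2816 - 34680 = -31864$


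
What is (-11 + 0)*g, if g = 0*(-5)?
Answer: 0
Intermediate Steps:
g = 0
(-11 + 0)*g = (-11 + 0)*0 = -11*0 = 0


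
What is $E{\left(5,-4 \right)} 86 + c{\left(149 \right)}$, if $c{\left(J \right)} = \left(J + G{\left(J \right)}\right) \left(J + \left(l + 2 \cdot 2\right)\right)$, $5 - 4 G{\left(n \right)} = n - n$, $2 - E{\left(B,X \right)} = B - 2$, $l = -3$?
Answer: $\frac{44903}{2} \approx 22452.0$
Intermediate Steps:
$E{\left(B,X \right)} = 4 - B$ ($E{\left(B,X \right)} = 2 - \left(B - 2\right) = 2 - \left(-2 + B\right) = 4 - B$)
$G{\left(n \right)} = \frac{5}{4}$ ($G{\left(n \right)} = \frac{5}{4} - \frac{n - n}{4} = \frac{5}{4} - 0 = \frac{5}{4} + 0 = \frac{5}{4}$)
$c{\left(J \right)} = \left(1 + J\right) \left(\frac{5}{4} + J\right)$ ($c{\left(J \right)} = \left(J + \frac{5}{4}\right) \left(J + \left(-3 + 2 \cdot 2\right)\right) = \left(\frac{5}{4} + J\right) \left(J + \left(-3 + 4\right)\right) = \left(\frac{5}{4} + J\right) \left(J + 1\right) = \left(\frac{5}{4} + J\right) \left(1 + J\right) = \left(1 + J\right) \left(\frac{5}{4} + J\right)$)
$E{\left(5,-4 \right)} 86 + c{\left(149 \right)} = \left(4 - 5\right) 86 + \left(\frac{5}{4} + 149^{2} + \frac{9}{4} \cdot 149\right) = \left(4 - 5\right) 86 + \left(\frac{5}{4} + 22201 + \frac{1341}{4}\right) = \left(-1\right) 86 + \frac{45075}{2} = -86 + \frac{45075}{2} = \frac{44903}{2}$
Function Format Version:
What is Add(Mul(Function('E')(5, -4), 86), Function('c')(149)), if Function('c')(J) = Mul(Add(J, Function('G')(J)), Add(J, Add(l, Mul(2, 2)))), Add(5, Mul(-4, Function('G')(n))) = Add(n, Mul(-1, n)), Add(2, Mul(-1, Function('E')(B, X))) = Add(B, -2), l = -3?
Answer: Rational(44903, 2) ≈ 22452.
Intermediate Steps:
Function('E')(B, X) = Add(4, Mul(-1, B)) (Function('E')(B, X) = Add(2, Mul(-1, Add(B, -2))) = Add(2, Mul(-1, Add(-2, B))) = Add(2, Add(2, Mul(-1, B))) = Add(4, Mul(-1, B)))
Function('G')(n) = Rational(5, 4) (Function('G')(n) = Add(Rational(5, 4), Mul(Rational(-1, 4), Add(n, Mul(-1, n)))) = Add(Rational(5, 4), Mul(Rational(-1, 4), 0)) = Add(Rational(5, 4), 0) = Rational(5, 4))
Function('c')(J) = Mul(Add(1, J), Add(Rational(5, 4), J)) (Function('c')(J) = Mul(Add(J, Rational(5, 4)), Add(J, Add(-3, Mul(2, 2)))) = Mul(Add(Rational(5, 4), J), Add(J, Add(-3, 4))) = Mul(Add(Rational(5, 4), J), Add(J, 1)) = Mul(Add(Rational(5, 4), J), Add(1, J)) = Mul(Add(1, J), Add(Rational(5, 4), J)))
Add(Mul(Function('E')(5, -4), 86), Function('c')(149)) = Add(Mul(Add(4, Mul(-1, 5)), 86), Add(Rational(5, 4), Pow(149, 2), Mul(Rational(9, 4), 149))) = Add(Mul(Add(4, -5), 86), Add(Rational(5, 4), 22201, Rational(1341, 4))) = Add(Mul(-1, 86), Rational(45075, 2)) = Add(-86, Rational(45075, 2)) = Rational(44903, 2)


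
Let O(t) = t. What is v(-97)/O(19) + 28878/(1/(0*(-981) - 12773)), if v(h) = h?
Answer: -7008315283/19 ≈ -3.6886e+8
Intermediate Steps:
v(-97)/O(19) + 28878/(1/(0*(-981) - 12773)) = -97/19 + 28878/(1/(0*(-981) - 12773)) = -97*1/19 + 28878/(1/(0 - 12773)) = -97/19 + 28878/(1/(-12773)) = -97/19 + 28878/(-1/12773) = -97/19 + 28878*(-12773) = -97/19 - 368858694 = -7008315283/19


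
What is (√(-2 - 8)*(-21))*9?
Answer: -189*I*√10 ≈ -597.67*I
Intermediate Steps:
(√(-2 - 8)*(-21))*9 = (√(-10)*(-21))*9 = ((I*√10)*(-21))*9 = -21*I*√10*9 = -189*I*√10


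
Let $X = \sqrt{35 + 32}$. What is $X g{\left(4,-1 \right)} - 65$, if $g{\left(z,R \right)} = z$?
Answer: $-65 + 4 \sqrt{67} \approx -32.259$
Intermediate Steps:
$X = \sqrt{67} \approx 8.1853$
$X g{\left(4,-1 \right)} - 65 = \sqrt{67} \cdot 4 - 65 = 4 \sqrt{67} - 65 = -65 + 4 \sqrt{67}$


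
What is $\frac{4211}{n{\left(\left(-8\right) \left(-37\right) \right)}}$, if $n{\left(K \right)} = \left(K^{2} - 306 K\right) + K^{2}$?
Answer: $\frac{4211}{84656} \approx 0.049742$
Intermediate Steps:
$n{\left(K \right)} = - 306 K + 2 K^{2}$
$\frac{4211}{n{\left(\left(-8\right) \left(-37\right) \right)}} = \frac{4211}{2 \left(\left(-8\right) \left(-37\right)\right) \left(-153 - -296\right)} = \frac{4211}{2 \cdot 296 \left(-153 + 296\right)} = \frac{4211}{2 \cdot 296 \cdot 143} = \frac{4211}{84656}$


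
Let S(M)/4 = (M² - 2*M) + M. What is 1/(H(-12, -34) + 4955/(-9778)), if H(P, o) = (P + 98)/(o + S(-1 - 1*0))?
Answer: -127114/484869 ≈ -0.26216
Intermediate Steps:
S(M) = -4*M + 4*M² (S(M) = 4*((M² - 2*M) + M) = 4*(M² - M) = -4*M + 4*M²)
H(P, o) = (98 + P)/(8 + o) (H(P, o) = (P + 98)/(o + 4*(-1 - 1*0)*(-1 + (-1 - 1*0))) = (98 + P)/(o + 4*(-1 + 0)*(-1 + (-1 + 0))) = (98 + P)/(o + 4*(-1)*(-1 - 1)) = (98 + P)/(o + 4*(-1)*(-2)) = (98 + P)/(o + 8) = (98 + P)/(8 + o))
1/(H(-12, -34) + 4955/(-9778)) = 1/((98 - 12)/(8 - 34) + 4955/(-9778)) = 1/(86/(-26) + 4955*(-1/9778)) = 1/(-1/26*86 - 4955/9778) = 1/(-43/13 - 4955/9778) = 1/(-484869/127114) = -127114/484869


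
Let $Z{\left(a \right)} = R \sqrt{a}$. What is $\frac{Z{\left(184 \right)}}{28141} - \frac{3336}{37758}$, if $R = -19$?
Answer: $- \frac{556}{6293} - \frac{38 \sqrt{46}}{28141} \approx -0.097511$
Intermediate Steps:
$Z{\left(a \right)} = - 19 \sqrt{a}$
$\frac{Z{\left(184 \right)}}{28141} - \frac{3336}{37758} = \frac{\left(-19\right) \sqrt{184}}{28141} - \frac{3336}{37758} = - 19 \cdot 2 \sqrt{46} \cdot \frac{1}{28141} - \frac{556}{6293} = - 38 \sqrt{46} \cdot \frac{1}{28141} - \frac{556}{6293} = - \frac{38 \sqrt{46}}{28141} - \frac{556}{6293} = - \frac{556}{6293} - \frac{38 \sqrt{46}}{28141}$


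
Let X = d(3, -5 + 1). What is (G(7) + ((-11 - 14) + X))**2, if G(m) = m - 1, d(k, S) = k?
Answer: 256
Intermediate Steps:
X = 3
G(m) = -1 + m
(G(7) + ((-11 - 14) + X))**2 = ((-1 + 7) + ((-11 - 14) + 3))**2 = (6 + (-25 + 3))**2 = (6 - 22)**2 = (-16)**2 = 256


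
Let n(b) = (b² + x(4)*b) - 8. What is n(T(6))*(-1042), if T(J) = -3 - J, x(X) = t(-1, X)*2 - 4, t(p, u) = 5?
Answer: -19798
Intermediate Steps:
x(X) = 6 (x(X) = 5*2 - 4 = 10 - 4 = 6)
n(b) = -8 + b² + 6*b (n(b) = (b² + 6*b) - 8 = -8 + b² + 6*b)
n(T(6))*(-1042) = (-8 + (-3 - 1*6)² + 6*(-3 - 1*6))*(-1042) = (-8 + (-3 - 6)² + 6*(-3 - 6))*(-1042) = (-8 + (-9)² + 6*(-9))*(-1042) = (-8 + 81 - 54)*(-1042) = 19*(-1042) = -19798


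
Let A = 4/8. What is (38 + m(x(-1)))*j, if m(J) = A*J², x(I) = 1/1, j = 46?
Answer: 1771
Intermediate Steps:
A = ½ (A = 4*(⅛) = ½ ≈ 0.50000)
x(I) = 1
m(J) = J²/2
(38 + m(x(-1)))*j = (38 + (½)*1²)*46 = (38 + (½)*1)*46 = (38 + ½)*46 = (77/2)*46 = 1771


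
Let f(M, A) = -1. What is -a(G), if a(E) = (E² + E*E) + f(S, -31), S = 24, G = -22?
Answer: -967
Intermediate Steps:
a(E) = -1 + 2*E² (a(E) = (E² + E*E) - 1 = (E² + E²) - 1 = 2*E² - 1 = -1 + 2*E²)
-a(G) = -(-1 + 2*(-22)²) = -(-1 + 2*484) = -(-1 + 968) = -1*967 = -967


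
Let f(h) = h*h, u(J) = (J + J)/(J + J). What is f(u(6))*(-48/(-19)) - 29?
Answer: -503/19 ≈ -26.474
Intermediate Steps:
u(J) = 1 (u(J) = (2*J)/((2*J)) = (2*J)*(1/(2*J)) = 1)
f(h) = h²
f(u(6))*(-48/(-19)) - 29 = 1²*(-48/(-19)) - 29 = 1*(-48*(-1/19)) - 29 = 1*(48/19) - 29 = 48/19 - 29 = -503/19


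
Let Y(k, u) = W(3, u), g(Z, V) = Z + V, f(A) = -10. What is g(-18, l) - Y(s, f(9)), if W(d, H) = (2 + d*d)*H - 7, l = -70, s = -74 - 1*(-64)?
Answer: 29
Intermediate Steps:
s = -10 (s = -74 + 64 = -10)
g(Z, V) = V + Z
W(d, H) = -7 + H*(2 + d**2) (W(d, H) = (2 + d**2)*H - 7 = H*(2 + d**2) - 7 = -7 + H*(2 + d**2))
Y(k, u) = -7 + 11*u (Y(k, u) = -7 + 2*u + u*3**2 = -7 + 2*u + u*9 = -7 + 2*u + 9*u = -7 + 11*u)
g(-18, l) - Y(s, f(9)) = (-70 - 18) - (-7 + 11*(-10)) = -88 - (-7 - 110) = -88 - 1*(-117) = -88 + 117 = 29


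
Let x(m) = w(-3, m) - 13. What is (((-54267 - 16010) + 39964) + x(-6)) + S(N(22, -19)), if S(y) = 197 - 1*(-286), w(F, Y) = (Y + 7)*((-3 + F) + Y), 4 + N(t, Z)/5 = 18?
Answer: -29855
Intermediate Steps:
N(t, Z) = 70 (N(t, Z) = -20 + 5*18 = -20 + 90 = 70)
w(F, Y) = (7 + Y)*(-3 + F + Y)
S(y) = 483 (S(y) = 197 + 286 = 483)
x(m) = -55 + m + m**2 (x(m) = (-21 + m**2 + 4*m + 7*(-3) - 3*m) - 13 = (-21 + m**2 + 4*m - 21 - 3*m) - 13 = (-42 + m + m**2) - 13 = -55 + m + m**2)
(((-54267 - 16010) + 39964) + x(-6)) + S(N(22, -19)) = (((-54267 - 16010) + 39964) + (-55 - 6 + (-6)**2)) + 483 = ((-70277 + 39964) + (-55 - 6 + 36)) + 483 = (-30313 - 25) + 483 = -30338 + 483 = -29855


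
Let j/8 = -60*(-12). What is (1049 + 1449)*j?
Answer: 14388480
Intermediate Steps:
j = 5760 (j = 8*(-60*(-12)) = 8*720 = 5760)
(1049 + 1449)*j = (1049 + 1449)*5760 = 2498*5760 = 14388480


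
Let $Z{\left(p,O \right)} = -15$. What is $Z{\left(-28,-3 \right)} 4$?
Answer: $-60$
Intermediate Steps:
$Z{\left(-28,-3 \right)} 4 = \left(-15\right) 4 = -60$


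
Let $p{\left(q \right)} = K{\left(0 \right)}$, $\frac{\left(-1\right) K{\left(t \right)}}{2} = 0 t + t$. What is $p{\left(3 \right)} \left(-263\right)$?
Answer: $0$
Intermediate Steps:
$K{\left(t \right)} = - 2 t$ ($K{\left(t \right)} = - 2 \left(0 t + t\right) = - 2 \left(0 + t\right) = - 2 t$)
$p{\left(q \right)} = 0$ ($p{\left(q \right)} = \left(-2\right) 0 = 0$)
$p{\left(3 \right)} \left(-263\right) = 0 \left(-263\right) = 0$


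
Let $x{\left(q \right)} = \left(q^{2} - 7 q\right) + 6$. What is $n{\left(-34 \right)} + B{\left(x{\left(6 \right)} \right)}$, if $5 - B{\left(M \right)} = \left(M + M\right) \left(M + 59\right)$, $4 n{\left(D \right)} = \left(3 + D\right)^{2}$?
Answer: $\frac{981}{4} \approx 245.25$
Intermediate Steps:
$n{\left(D \right)} = \frac{\left(3 + D\right)^{2}}{4}$
$x{\left(q \right)} = 6 + q^{2} - 7 q$
$B{\left(M \right)} = 5 - 2 M \left(59 + M\right)$ ($B{\left(M \right)} = 5 - \left(M + M\right) \left(M + 59\right) = 5 - 2 M \left(59 + M\right)$)
$n{\left(-34 \right)} + B{\left(x{\left(6 \right)} \right)} = \frac{\left(3 - 34\right)^{2}}{4} - \left(-5 + 2 \left(6 + 6^{2} - 42\right)^{2} + 118 \left(6 + 6^{2} - 42\right)\right) = \frac{\left(-31\right)^{2}}{4} - \left(-5 + 2 \left(6 + 36 - 42\right)^{2} + 118 \left(6 + 36 - 42\right)\right) = \frac{1}{4} \cdot 961 - \left(-5 + 2 \cdot 0^{2}\right) = \frac{961}{4} + \left(5 + 0 - 0\right) = \frac{961}{4} + \left(5 + 0 + 0\right) = \frac{961}{4} + 5 = \frac{981}{4}$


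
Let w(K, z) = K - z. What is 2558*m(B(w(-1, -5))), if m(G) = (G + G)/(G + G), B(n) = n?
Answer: 2558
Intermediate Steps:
m(G) = 1 (m(G) = (2*G)/((2*G)) = (2*G)*(1/(2*G)) = 1)
2558*m(B(w(-1, -5))) = 2558*1 = 2558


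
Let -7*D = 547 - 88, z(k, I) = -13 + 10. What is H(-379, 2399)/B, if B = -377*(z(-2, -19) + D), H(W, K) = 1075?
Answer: 1505/36192 ≈ 0.041584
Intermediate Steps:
z(k, I) = -3
D = -459/7 (D = -(547 - 88)/7 = -⅐*459 = -459/7 ≈ -65.571)
B = 180960/7 (B = -377*(-3 - 459/7) = -377*(-480/7) = 180960/7 ≈ 25851.)
H(-379, 2399)/B = 1075/(180960/7) = 1075*(7/180960) = 1505/36192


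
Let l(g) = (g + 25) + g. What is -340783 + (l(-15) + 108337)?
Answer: -232451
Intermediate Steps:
l(g) = 25 + 2*g (l(g) = (25 + g) + g = 25 + 2*g)
-340783 + (l(-15) + 108337) = -340783 + ((25 + 2*(-15)) + 108337) = -340783 + ((25 - 30) + 108337) = -340783 + (-5 + 108337) = -340783 + 108332 = -232451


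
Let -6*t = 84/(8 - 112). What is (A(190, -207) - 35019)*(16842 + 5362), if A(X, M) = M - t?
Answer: -782161093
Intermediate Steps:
t = 7/52 (t = -14/(8 - 112) = -14/(-104) = -14*(-1)/104 = -⅙*(-21/26) = 7/52 ≈ 0.13462)
A(X, M) = -7/52 + M (A(X, M) = M - 1*7/52 = M - 7/52 = -7/52 + M)
(A(190, -207) - 35019)*(16842 + 5362) = ((-7/52 - 207) - 35019)*(16842 + 5362) = (-10771/52 - 35019)*22204 = -1831759/52*22204 = -782161093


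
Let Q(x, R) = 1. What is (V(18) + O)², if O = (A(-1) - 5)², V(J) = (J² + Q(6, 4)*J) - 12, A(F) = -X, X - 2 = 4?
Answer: 203401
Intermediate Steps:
X = 6 (X = 2 + 4 = 6)
A(F) = -6 (A(F) = -1*6 = -6)
V(J) = -12 + J + J² (V(J) = (J² + 1*J) - 12 = (J² + J) - 12 = (J + J²) - 12 = -12 + J + J²)
O = 121 (O = (-6 - 5)² = (-11)² = 121)
(V(18) + O)² = ((-12 + 18 + 18²) + 121)² = ((-12 + 18 + 324) + 121)² = (330 + 121)² = 451² = 203401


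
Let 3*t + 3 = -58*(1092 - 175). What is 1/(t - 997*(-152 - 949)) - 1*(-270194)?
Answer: 875402080991/3239902 ≈ 2.7019e+5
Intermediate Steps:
t = -53189/3 (t = -1 + (-58*(1092 - 175))/3 = -1 + (-58*917)/3 = -1 + (⅓)*(-53186) = -1 - 53186/3 = -53189/3 ≈ -17730.)
1/(t - 997*(-152 - 949)) - 1*(-270194) = 1/(-53189/3 - 997*(-152 - 949)) - 1*(-270194) = 1/(-53189/3 - 997*(-1101)) + 270194 = 1/(-53189/3 + 1097697) + 270194 = 1/(3239902/3) + 270194 = 3/3239902 + 270194 = 875402080991/3239902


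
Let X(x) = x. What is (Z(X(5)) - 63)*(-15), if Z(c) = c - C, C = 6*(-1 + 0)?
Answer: 780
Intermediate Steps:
C = -6 (C = 6*(-1) = -6)
Z(c) = 6 + c (Z(c) = c - 1*(-6) = c + 6 = 6 + c)
(Z(X(5)) - 63)*(-15) = ((6 + 5) - 63)*(-15) = (11 - 63)*(-15) = -52*(-15) = 780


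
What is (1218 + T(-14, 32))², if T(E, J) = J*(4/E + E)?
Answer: 28366276/49 ≈ 5.7890e+5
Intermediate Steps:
T(E, J) = J*(E + 4/E)
(1218 + T(-14, 32))² = (1218 + 32*(4 + (-14)²)/(-14))² = (1218 + 32*(-1/14)*(4 + 196))² = (1218 + 32*(-1/14)*200)² = (1218 - 3200/7)² = (5326/7)² = 28366276/49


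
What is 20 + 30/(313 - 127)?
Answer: 625/31 ≈ 20.161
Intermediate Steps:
20 + 30/(313 - 127) = 20 + 30/186 = 20 + 30*(1/186) = 20 + 5/31 = 625/31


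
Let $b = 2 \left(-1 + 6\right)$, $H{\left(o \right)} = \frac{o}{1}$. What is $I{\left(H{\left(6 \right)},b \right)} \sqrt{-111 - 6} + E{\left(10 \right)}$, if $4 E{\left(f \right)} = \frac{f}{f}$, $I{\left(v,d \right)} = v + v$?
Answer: $\frac{1}{4} + 36 i \sqrt{13} \approx 0.25 + 129.8 i$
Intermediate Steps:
$H{\left(o \right)} = o$ ($H{\left(o \right)} = o 1 = o$)
$b = 10$ ($b = 2 \cdot 5 = 10$)
$I{\left(v,d \right)} = 2 v$
$E{\left(f \right)} = \frac{1}{4}$ ($E{\left(f \right)} = \frac{f \frac{1}{f}}{4} = \frac{1}{4} \cdot 1 = \frac{1}{4}$)
$I{\left(H{\left(6 \right)},b \right)} \sqrt{-111 - 6} + E{\left(10 \right)} = 2 \cdot 6 \sqrt{-111 - 6} + \frac{1}{4} = 12 \sqrt{-117} + \frac{1}{4} = 12 \cdot 3 i \sqrt{13} + \frac{1}{4} = 36 i \sqrt{13} + \frac{1}{4} = \frac{1}{4} + 36 i \sqrt{13}$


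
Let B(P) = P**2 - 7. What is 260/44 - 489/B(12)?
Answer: 3526/1507 ≈ 2.3397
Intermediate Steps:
B(P) = -7 + P**2
260/44 - 489/B(12) = 260/44 - 489/(-7 + 12**2) = 260*(1/44) - 489/(-7 + 144) = 65/11 - 489/137 = 3526/1507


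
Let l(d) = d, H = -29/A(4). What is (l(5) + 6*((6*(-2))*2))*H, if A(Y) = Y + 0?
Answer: 4031/4 ≈ 1007.8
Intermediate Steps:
A(Y) = Y
H = -29/4 ≈ -7.2500
(l(5) + 6*((6*(-2))*2))*H = (5 + 6*((6*(-2))*2))*(-29/4) = (5 + 6*(-12*2))*(-29/4) = (5 + 6*(-24))*(-29/4) = (5 - 144)*(-29/4) = -139*(-29/4) = 4031/4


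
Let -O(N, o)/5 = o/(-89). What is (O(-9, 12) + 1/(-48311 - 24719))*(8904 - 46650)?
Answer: -82696031703/3249835 ≈ -25446.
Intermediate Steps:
O(N, o) = 5*o/89 (O(N, o) = -5*o/(-89) = -5*o*(-1)/89 = -(-5)*o/89 = 5*o/89)
(O(-9, 12) + 1/(-48311 - 24719))*(8904 - 46650) = ((5/89)*12 + 1/(-48311 - 24719))*(8904 - 46650) = (60/89 + 1/(-73030))*(-37746) = (60/89 - 1/73030)*(-37746) = (4381711/6499670)*(-37746) = -82696031703/3249835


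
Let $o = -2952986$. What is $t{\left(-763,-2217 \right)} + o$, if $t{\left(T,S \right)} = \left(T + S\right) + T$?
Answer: $-2956729$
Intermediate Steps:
$t{\left(T,S \right)} = S + 2 T$ ($t{\left(T,S \right)} = \left(S + T\right) + T = S + 2 T$)
$t{\left(-763,-2217 \right)} + o = \left(-2217 + 2 \left(-763\right)\right) - 2952986 = \left(-2217 - 1526\right) - 2952986 = -3743 - 2952986 = -2956729$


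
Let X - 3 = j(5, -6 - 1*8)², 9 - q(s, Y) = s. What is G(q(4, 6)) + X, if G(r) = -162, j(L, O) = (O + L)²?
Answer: 6402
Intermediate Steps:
q(s, Y) = 9 - s
j(L, O) = (L + O)²
X = 6564 (X = 3 + ((5 + (-6 - 1*8))²)² = 3 + ((5 + (-6 - 8))²)² = 3 + ((5 - 14)²)² = 3 + ((-9)²)² = 3 + 81² = 3 + 6561 = 6564)
G(q(4, 6)) + X = -162 + 6564 = 6402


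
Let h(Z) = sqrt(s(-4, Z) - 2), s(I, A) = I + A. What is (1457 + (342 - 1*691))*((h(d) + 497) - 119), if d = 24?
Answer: 418824 + 3324*sqrt(2) ≈ 4.2353e+5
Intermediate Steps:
s(I, A) = A + I
h(Z) = sqrt(-6 + Z) (h(Z) = sqrt((Z - 4) - 2) = sqrt((-4 + Z) - 2) = sqrt(-6 + Z))
(1457 + (342 - 1*691))*((h(d) + 497) - 119) = (1457 + (342 - 1*691))*((sqrt(-6 + 24) + 497) - 119) = (1457 + (342 - 691))*((sqrt(18) + 497) - 119) = (1457 - 349)*((3*sqrt(2) + 497) - 119) = 1108*((497 + 3*sqrt(2)) - 119) = 1108*(378 + 3*sqrt(2)) = 418824 + 3324*sqrt(2)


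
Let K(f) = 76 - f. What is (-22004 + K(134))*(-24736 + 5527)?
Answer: 423788958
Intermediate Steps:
(-22004 + K(134))*(-24736 + 5527) = (-22004 + (76 - 1*134))*(-24736 + 5527) = (-22004 + (76 - 134))*(-19209) = (-22004 - 58)*(-19209) = -22062*(-19209) = 423788958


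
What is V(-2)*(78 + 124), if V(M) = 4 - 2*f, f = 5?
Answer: -1212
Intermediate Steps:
V(M) = -6 (V(M) = 4 - 2*5 = 4 - 10 = -6)
V(-2)*(78 + 124) = -6*(78 + 124) = -6*202 = -1212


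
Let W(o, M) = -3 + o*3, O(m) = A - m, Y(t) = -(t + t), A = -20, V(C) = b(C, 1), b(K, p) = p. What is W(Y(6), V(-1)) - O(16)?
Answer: -3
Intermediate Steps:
V(C) = 1
Y(t) = -2*t
O(m) = -20 - m
W(o, M) = -3 + 3*o
W(Y(6), V(-1)) - O(16) = (-3 + 3*(-2*6)) - (-20 - 1*16) = (-3 + 3*(-12)) - (-20 - 16) = (-3 - 36) - 1*(-36) = -39 + 36 = -3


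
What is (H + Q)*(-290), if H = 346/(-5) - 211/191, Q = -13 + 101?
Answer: -980142/191 ≈ -5131.6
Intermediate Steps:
Q = 88
H = -67141/955 (H = 346*(-⅕) - 211*1/191 = -346/5 - 211/191 = -67141/955 ≈ -70.305)
(H + Q)*(-290) = (-67141/955 + 88)*(-290) = (16899/955)*(-290) = -980142/191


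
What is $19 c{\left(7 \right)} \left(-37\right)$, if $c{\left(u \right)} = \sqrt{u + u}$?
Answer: $- 703 \sqrt{14} \approx -2630.4$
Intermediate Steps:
$c{\left(u \right)} = \sqrt{2} \sqrt{u}$ ($c{\left(u \right)} = \sqrt{2 u} = \sqrt{2} \sqrt{u}$)
$19 c{\left(7 \right)} \left(-37\right) = 19 \sqrt{2} \sqrt{7} \left(-37\right) = 19 \sqrt{14} \left(-37\right) = - 703 \sqrt{14}$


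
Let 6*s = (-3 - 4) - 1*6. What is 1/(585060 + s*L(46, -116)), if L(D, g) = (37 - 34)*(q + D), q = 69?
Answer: 2/1168625 ≈ 1.7114e-6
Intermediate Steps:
L(D, g) = 207 + 3*D (L(D, g) = (37 - 34)*(69 + D) = 3*(69 + D) = 207 + 3*D)
s = -13/6 (s = ((-3 - 4) - 1*6)/6 = (-7 - 6)/6 = (1/6)*(-13) = -13/6 ≈ -2.1667)
1/(585060 + s*L(46, -116)) = 1/(585060 - 13*(207 + 3*46)/6) = 1/(585060 - 13*(207 + 138)/6) = 1/(585060 - 13/6*345) = 1/(585060 - 1495/2) = 1/(1168625/2) = 2/1168625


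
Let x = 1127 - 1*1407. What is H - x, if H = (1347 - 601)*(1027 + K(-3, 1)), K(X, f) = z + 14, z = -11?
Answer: 768660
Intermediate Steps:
K(X, f) = 3 (K(X, f) = -11 + 14 = 3)
x = -280 (x = 1127 - 1407 = -280)
H = 768380 (H = (1347 - 601)*(1027 + 3) = 746*1030 = 768380)
H - x = 768380 - 1*(-280) = 768380 + 280 = 768660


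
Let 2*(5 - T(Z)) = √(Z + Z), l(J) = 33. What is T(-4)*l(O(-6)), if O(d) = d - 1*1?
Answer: 165 - 33*I*√2 ≈ 165.0 - 46.669*I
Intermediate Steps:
O(d) = -1 + d (O(d) = d - 1 = -1 + d)
T(Z) = 5 - √2*√Z/2 (T(Z) = 5 - √(Z + Z)/2 = 5 - √2*√Z/2)
T(-4)*l(O(-6)) = (5 - √2*√(-4)/2)*33 = (5 - √2*2*I/2)*33 = (5 - I*√2)*33 = 165 - 33*I*√2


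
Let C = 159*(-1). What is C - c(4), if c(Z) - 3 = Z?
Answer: -166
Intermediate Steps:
c(Z) = 3 + Z
C = -159
C - c(4) = -159 - (3 + 4) = -159 - 1*7 = -159 - 7 = -166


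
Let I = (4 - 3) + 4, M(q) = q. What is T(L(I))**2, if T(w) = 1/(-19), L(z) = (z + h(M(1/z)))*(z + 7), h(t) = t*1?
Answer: 1/361 ≈ 0.0027701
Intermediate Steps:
h(t) = t
I = 5 (I = 1 + 4 = 5)
L(z) = (7 + z)*(z + 1/z) (L(z) = (z + 1/z)*(z + 7) = (z + 1/z)*(7 + z) = (7 + z)*(z + 1/z))
T(w) = -1/19
T(L(I))**2 = (-1/19)**2 = 1/361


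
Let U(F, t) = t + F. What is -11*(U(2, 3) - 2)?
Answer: -33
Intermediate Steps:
U(F, t) = F + t
-11*(U(2, 3) - 2) = -11*((2 + 3) - 2) = -11*(5 - 2) = -11*3 = -33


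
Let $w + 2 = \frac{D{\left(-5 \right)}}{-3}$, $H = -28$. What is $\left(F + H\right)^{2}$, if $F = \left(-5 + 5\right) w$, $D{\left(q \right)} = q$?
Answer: $784$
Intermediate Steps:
$w = - \frac{1}{3}$ ($w = -2 - \frac{5}{-3} = -2 - - \frac{5}{3} = -2 + \frac{5}{3} = - \frac{1}{3} \approx -0.33333$)
$F = 0$ ($F = \left(-5 + 5\right) \left(- \frac{1}{3}\right) = 0 \left(- \frac{1}{3}\right) = 0$)
$\left(F + H\right)^{2} = \left(0 - 28\right)^{2} = \left(-28\right)^{2} = 784$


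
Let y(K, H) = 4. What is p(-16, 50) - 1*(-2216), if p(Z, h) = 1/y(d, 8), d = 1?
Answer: 8865/4 ≈ 2216.3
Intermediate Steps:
p(Z, h) = 1/4
p(-16, 50) - 1*(-2216) = 1/4 - 1*(-2216) = 1/4 + 2216 = 8865/4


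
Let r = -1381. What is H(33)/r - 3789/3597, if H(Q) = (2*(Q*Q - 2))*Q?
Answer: -87762861/1655819 ≈ -53.003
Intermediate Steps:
H(Q) = Q*(-4 + 2*Q**2) (H(Q) = (2*(Q**2 - 2))*Q = (2*(-2 + Q**2))*Q = (-4 + 2*Q**2)*Q = Q*(-4 + 2*Q**2))
H(33)/r - 3789/3597 = (2*33*(-2 + 33**2))/(-1381) - 3789/3597 = (2*33*(-2 + 1089))*(-1/1381) - 3789*1/3597 = (2*33*1087)*(-1/1381) - 1263/1199 = 71742*(-1/1381) - 1263/1199 = -71742/1381 - 1263/1199 = -87762861/1655819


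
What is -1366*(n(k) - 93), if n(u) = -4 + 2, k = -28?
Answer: 129770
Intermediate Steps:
n(u) = -2
-1366*(n(k) - 93) = -1366*(-2 - 93) = -1366*(-95) = 129770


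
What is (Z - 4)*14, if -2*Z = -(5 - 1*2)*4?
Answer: 28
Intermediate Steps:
Z = 6 (Z = -(-(5 - 1*2))*4/2 = -(-(5 - 2))*4/2 = -(-1*3)*4/2 = -(-3)*4/2 = -½*(-12) = 6)
(Z - 4)*14 = (6 - 4)*14 = 2*14 = 28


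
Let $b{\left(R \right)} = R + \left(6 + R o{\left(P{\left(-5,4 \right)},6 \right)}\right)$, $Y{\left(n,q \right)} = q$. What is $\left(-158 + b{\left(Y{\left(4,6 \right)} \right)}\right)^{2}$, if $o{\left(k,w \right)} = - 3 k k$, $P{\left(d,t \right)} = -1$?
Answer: $26896$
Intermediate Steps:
$o{\left(k,w \right)} = - 3 k^{2}$
$b{\left(R \right)} = 6 - 2 R$ ($b{\left(R \right)} = R + \left(6 + R \left(- 3 \left(-1\right)^{2}\right)\right) = R + \left(6 + R \left(\left(-3\right) 1\right)\right) = R + \left(6 + R \left(-3\right)\right) = R - \left(-6 + 3 R\right) = 6 - 2 R$)
$\left(-158 + b{\left(Y{\left(4,6 \right)} \right)}\right)^{2} = \left(-158 + \left(6 - 12\right)\right)^{2} = \left(-158 - 6\right)^{2} = \left(-164\right)^{2} = 26896$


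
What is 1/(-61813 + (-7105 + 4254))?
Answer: -1/64664 ≈ -1.5465e-5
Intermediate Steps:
1/(-61813 + (-7105 + 4254)) = 1/(-61813 - 2851) = 1/(-64664) = -1/64664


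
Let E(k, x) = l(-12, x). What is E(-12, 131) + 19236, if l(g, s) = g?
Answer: 19224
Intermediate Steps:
E(k, x) = -12
E(-12, 131) + 19236 = -12 + 19236 = 19224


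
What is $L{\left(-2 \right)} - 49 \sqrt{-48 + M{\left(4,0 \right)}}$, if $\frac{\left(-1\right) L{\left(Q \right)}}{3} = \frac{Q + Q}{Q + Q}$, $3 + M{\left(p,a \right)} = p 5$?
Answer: $-3 - 49 i \sqrt{31} \approx -3.0 - 272.82 i$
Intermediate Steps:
$M{\left(p,a \right)} = -3 + 5 p$ ($M{\left(p,a \right)} = -3 + p 5 = -3 + 5 p$)
$L{\left(Q \right)} = -3$ ($L{\left(Q \right)} = - 3 \frac{Q + Q}{Q + Q} = - 3 \frac{2 Q}{2 Q} = - 3 \cdot 2 Q \frac{1}{2 Q} = \left(-3\right) 1 = -3$)
$L{\left(-2 \right)} - 49 \sqrt{-48 + M{\left(4,0 \right)}} = -3 - 49 \sqrt{-48 + \left(-3 + 5 \cdot 4\right)} = -3 - 49 \sqrt{-48 + \left(-3 + 20\right)} = -3 - 49 \sqrt{-48 + 17} = -3 - 49 \sqrt{-31} = -3 - 49 i \sqrt{31}$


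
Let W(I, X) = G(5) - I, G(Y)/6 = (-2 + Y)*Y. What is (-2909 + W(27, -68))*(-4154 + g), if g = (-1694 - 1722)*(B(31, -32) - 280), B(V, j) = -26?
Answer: -2963090132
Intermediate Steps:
G(Y) = 6*Y*(-2 + Y) (G(Y) = 6*((-2 + Y)*Y) = 6*(Y*(-2 + Y)) = 6*Y*(-2 + Y))
g = 1045296 (g = (-1694 - 1722)*(-26 - 280) = -3416*(-306) = 1045296)
W(I, X) = 90 - I (W(I, X) = 6*5*(-2 + 5) - I = 6*5*3 - I = 90 - I)
(-2909 + W(27, -68))*(-4154 + g) = (-2909 + (90 - 1*27))*(-4154 + 1045296) = (-2909 + (90 - 27))*1041142 = (-2909 + 63)*1041142 = -2846*1041142 = -2963090132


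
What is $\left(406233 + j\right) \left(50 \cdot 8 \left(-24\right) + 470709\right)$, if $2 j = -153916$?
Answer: $151831665975$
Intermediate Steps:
$j = -76958$ ($j = \frac{1}{2} \left(-153916\right) = -76958$)
$\left(406233 + j\right) \left(50 \cdot 8 \left(-24\right) + 470709\right) = \left(406233 - 76958\right) \left(50 \cdot 8 \left(-24\right) + 470709\right) = 329275 \left(400 \left(-24\right) + 470709\right) = 329275 \left(-9600 + 470709\right) = 329275 \cdot 461109 = 151831665975$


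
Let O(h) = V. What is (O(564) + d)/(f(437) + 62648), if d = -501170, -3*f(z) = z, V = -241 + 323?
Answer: -1503264/187507 ≈ -8.0171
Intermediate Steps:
V = 82
O(h) = 82
f(z) = -z/3
(O(564) + d)/(f(437) + 62648) = (82 - 501170)/(-⅓*437 + 62648) = -501088/(-437/3 + 62648) = -501088/187507/3 = -501088*3/187507 = -1503264/187507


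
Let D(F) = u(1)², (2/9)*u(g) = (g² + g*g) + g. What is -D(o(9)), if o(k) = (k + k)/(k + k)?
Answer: -729/4 ≈ -182.25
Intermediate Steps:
u(g) = 9*g² + 9*g/2 (u(g) = 9*((g² + g*g) + g)/2 = 9*((g² + g²) + g)/2 = 9*(2*g² + g)/2 = 9*(g + 2*g²)/2 = 9*g² + 9*g/2)
o(k) = 1 (o(k) = (2*k)/((2*k)) = (2*k)*(1/(2*k)) = 1)
D(F) = 729/4 (D(F) = ((9/2)*1*(1 + 2*1))² = ((9/2)*1*(1 + 2))² = ((9/2)*1*3)² = (27/2)² = 729/4)
-D(o(9)) = -1*729/4 = -729/4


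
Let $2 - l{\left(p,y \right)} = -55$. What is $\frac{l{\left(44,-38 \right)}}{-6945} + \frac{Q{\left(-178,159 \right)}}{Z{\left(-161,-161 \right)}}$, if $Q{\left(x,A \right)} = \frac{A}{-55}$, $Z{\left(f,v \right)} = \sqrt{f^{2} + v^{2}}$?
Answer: $- \frac{19}{2315} - \frac{159 \sqrt{2}}{17710} \approx -0.020904$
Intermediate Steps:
$Q{\left(x,A \right)} = - \frac{A}{55}$ ($Q{\left(x,A \right)} = A \left(- \frac{1}{55}\right) = - \frac{A}{55}$)
$l{\left(p,y \right)} = 57$ ($l{\left(p,y \right)} = 2 - -55 = 2 + 55 = 57$)
$\frac{l{\left(44,-38 \right)}}{-6945} + \frac{Q{\left(-178,159 \right)}}{Z{\left(-161,-161 \right)}} = \frac{57}{-6945} + \frac{\left(- \frac{1}{55}\right) 159}{\sqrt{\left(-161\right)^{2} + \left(-161\right)^{2}}} = 57 \left(- \frac{1}{6945}\right) - \frac{159}{55 \sqrt{25921 + 25921}} = - \frac{19}{2315} - \frac{159}{55 \sqrt{51842}} = - \frac{19}{2315} - \frac{159}{55 \cdot 161 \sqrt{2}} = - \frac{19}{2315} - \frac{159 \frac{\sqrt{2}}{322}}{55} = - \frac{19}{2315} - \frac{159 \sqrt{2}}{17710}$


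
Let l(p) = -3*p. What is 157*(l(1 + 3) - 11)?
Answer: -3611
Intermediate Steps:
157*(l(1 + 3) - 11) = 157*(-3*(1 + 3) - 11) = 157*(-3*4 - 11) = 157*(-12 - 11) = 157*(-23) = -3611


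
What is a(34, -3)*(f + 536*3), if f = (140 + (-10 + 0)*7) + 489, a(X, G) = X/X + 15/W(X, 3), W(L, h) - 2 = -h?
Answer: -30338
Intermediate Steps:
W(L, h) = 2 - h
a(X, G) = -14 (a(X, G) = X/X + 15/(2 - 1*3) = 1 + 15/(2 - 3) = 1 + 15/(-1) = 1 + 15*(-1) = 1 - 15 = -14)
f = 559 (f = (140 - 10*7) + 489 = (140 - 70) + 489 = 70 + 489 = 559)
a(34, -3)*(f + 536*3) = -14*(559 + 536*3) = -14*(559 + 1608) = -14*2167 = -30338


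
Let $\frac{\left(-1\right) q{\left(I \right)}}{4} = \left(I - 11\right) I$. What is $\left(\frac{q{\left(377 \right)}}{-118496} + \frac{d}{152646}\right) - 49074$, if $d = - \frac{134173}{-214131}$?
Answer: $- \frac{913725121121698471}{18621099852012} \approx -49069.0$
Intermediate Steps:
$d = \frac{134173}{214131}$ ($d = \left(-134173\right) \left(- \frac{1}{214131}\right) = \frac{134173}{214131} \approx 0.62659$)
$q{\left(I \right)} = - 4 I \left(-11 + I\right)$ ($q{\left(I \right)} = - 4 \left(I - 11\right) I = - 4 \left(-11 + I\right) I = - 4 I \left(-11 + I\right)$)
$\left(\frac{q{\left(377 \right)}}{-118496} + \frac{d}{152646}\right) - 49074 = \left(\frac{4 \cdot 377 \left(11 - 377\right)}{-118496} + \frac{134173}{214131 \cdot 152646}\right) - 49074 = \left(4 \cdot 377 \left(11 - 377\right) \left(- \frac{1}{118496}\right) + \frac{134173}{214131} \cdot \frac{1}{152646}\right) - 49074 = \left(4 \cdot 377 \left(-366\right) \left(- \frac{1}{118496}\right) + \frac{10321}{2514326202}\right) - 49074 = \left(\left(-551928\right) \left(- \frac{1}{118496}\right) + \frac{10321}{2514326202}\right) - 49074 = \left(\frac{68991}{14812} + \frac{10321}{2514326202}\right) - 49074 = \frac{86733015938417}{18621099852012} - 49074 = - \frac{913725121121698471}{18621099852012}$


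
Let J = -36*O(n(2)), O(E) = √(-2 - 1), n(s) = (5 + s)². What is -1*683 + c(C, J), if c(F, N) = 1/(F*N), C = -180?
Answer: -683 - I*√3/19440 ≈ -683.0 - 8.9097e-5*I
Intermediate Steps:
O(E) = I*√3 (O(E) = √(-3) = I*√3)
J = -36*I*√3 ≈ -62.354*I
c(F, N) = 1/(F*N)
-1*683 + c(C, J) = -1*683 + 1/((-180)*((-36*I*√3))) = -683 - I*√3/19440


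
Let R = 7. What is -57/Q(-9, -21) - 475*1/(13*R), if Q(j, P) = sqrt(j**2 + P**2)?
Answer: -475/91 - 19*sqrt(58)/58 ≈ -7.7146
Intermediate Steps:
Q(j, P) = sqrt(P**2 + j**2)
-57/Q(-9, -21) - 475*1/(13*R) = -57/sqrt((-21)**2 + (-9)**2) - 475/(13*7) = -57/sqrt(441 + 81) - 475/91 = -57*sqrt(58)/174 - 475*1/91 = -57*sqrt(58)/174 - 475/91 = -19*sqrt(58)/58 - 475/91 = -475/91 - 19*sqrt(58)/58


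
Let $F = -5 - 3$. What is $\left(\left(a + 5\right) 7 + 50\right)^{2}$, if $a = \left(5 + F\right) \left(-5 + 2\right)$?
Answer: $21904$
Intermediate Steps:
$F = -8$ ($F = -5 - 3 = -8$)
$a = 9$ ($a = \left(5 - 8\right) \left(-5 + 2\right) = \left(-3\right) \left(-3\right) = 9$)
$\left(\left(a + 5\right) 7 + 50\right)^{2} = \left(\left(9 + 5\right) 7 + 50\right)^{2} = \left(14 \cdot 7 + 50\right)^{2} = \left(98 + 50\right)^{2} = 148^{2} = 21904$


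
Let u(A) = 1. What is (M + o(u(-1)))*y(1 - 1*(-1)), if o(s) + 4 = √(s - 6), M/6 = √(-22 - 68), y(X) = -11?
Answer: 44 - 198*I*√10 - 11*I*√5 ≈ 44.0 - 650.73*I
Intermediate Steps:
M = 18*I*√10 (M = 6*√(-22 - 68) = 6*√(-90) = 6*(3*I*√10) = 18*I*√10 ≈ 56.921*I)
o(s) = -4 + √(-6 + s) (o(s) = -4 + √(s - 6) = -4 + √(-6 + s))
(M + o(u(-1)))*y(1 - 1*(-1)) = (18*I*√10 + (-4 + √(-6 + 1)))*(-11) = (18*I*√10 + (-4 + √(-5)))*(-11) = (18*I*√10 + (-4 + I*√5))*(-11) = (-4 + I*√5 + 18*I*√10)*(-11) = 44 - 198*I*√10 - 11*I*√5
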